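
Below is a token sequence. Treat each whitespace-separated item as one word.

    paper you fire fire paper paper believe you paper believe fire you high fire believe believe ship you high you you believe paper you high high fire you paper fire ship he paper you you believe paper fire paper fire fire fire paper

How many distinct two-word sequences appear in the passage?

43 tokens → 42 bigram windows in total.
Repeated bigrams (each contributes count−1 duplicates):
  fire fire: 3
  fire paper: 3
  paper fire: 3
  paper you: 3
  you high: 3
  believe paper: 2
  fire you: 2
  high fire: 2
  … (4 more repeated)
17 duplicate windows → 42 − 17 = 25 distinct.

25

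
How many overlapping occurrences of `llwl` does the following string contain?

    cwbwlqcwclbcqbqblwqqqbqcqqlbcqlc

0

Sliding a length-4 window over the 32 characters (29 positions):
  (no match at any position)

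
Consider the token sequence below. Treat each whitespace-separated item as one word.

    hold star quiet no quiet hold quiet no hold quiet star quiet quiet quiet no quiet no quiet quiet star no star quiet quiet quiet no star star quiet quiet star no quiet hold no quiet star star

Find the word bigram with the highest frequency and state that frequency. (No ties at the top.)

Bigram frequencies (highest first):
  quiet quiet: 6
  quiet no: 5
  no quiet: 5
  star quiet: 4
  quiet star: 4
  quiet hold: 2
  … (7 more, each ≤ 2)

"quiet quiet", 6 times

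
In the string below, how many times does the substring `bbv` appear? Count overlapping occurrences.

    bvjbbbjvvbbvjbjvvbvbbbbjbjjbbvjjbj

2

Sliding a length-3 window over the 34 characters (32 positions):
  position 10–12: bbv
  position 28–30: bbv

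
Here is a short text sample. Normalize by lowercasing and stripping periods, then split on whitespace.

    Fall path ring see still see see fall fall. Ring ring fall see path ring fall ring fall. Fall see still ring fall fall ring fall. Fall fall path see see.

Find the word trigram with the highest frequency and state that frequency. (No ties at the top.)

Trigram frequencies (highest first):
  ring fall fall: 3
  fall fall ring: 2
  fall ring fall: 2
  fall path ring: 1
  path ring see: 1
  ring see still: 1
  … (19 more, each ≤ 1)

"ring fall fall", 3 times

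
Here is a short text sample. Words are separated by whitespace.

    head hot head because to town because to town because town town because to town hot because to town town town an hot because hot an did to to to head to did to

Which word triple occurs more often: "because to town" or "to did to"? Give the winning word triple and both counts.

"because to town": 4 occurrences
"to did to": 1 occurrence

"because to town" (4 vs 1)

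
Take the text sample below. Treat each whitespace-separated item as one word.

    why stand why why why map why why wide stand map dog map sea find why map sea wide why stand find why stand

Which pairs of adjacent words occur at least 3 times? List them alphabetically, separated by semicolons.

Bigram counts meeting the condition (at least 3 times):
  why stand: 3
  why why: 3

why stand; why why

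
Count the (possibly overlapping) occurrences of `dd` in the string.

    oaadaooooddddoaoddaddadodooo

Sliding a length-2 window over the 28 characters (27 positions):
  position 10–11: dd
  position 11–12: dd
  position 12–13: dd
  position 17–18: dd
  position 20–21: dd

5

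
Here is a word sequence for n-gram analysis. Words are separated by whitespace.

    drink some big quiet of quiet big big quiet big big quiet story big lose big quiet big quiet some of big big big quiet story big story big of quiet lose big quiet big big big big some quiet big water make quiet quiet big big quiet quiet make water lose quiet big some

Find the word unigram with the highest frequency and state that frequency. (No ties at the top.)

Unigram frequencies (highest first):
  big: 22
  quiet: 15
  some: 4
  of: 3
  story: 3
  lose: 3
  … (3 more, each ≤ 2)

"big", 22 times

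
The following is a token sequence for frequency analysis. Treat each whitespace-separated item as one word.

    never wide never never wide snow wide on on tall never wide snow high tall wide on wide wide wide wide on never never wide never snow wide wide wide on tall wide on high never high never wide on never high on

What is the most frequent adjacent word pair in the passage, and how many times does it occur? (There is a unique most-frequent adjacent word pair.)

"wide on", 6 times

Bigram frequencies (highest first):
  wide on: 6
  never wide: 5
  wide wide: 5
  wide never: 2
  never never: 2
  wide snow: 2
  … (14 more, each ≤ 2)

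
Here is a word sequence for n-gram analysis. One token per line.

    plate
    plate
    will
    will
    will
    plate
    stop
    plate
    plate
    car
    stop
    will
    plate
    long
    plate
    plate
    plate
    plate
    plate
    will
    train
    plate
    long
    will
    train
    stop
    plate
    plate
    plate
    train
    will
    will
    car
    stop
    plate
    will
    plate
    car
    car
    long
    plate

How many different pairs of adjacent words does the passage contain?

20

41 tokens → 40 bigram windows in total.
Repeated bigrams (each contributes count−1 duplicates):
  plate plate: 8
  plate will: 3
  stop plate: 3
  will plate: 3
  will will: 3
  car stop: 2
  long plate: 2
  plate car: 2
  … (2 more repeated)
20 duplicate windows → 40 − 20 = 20 distinct.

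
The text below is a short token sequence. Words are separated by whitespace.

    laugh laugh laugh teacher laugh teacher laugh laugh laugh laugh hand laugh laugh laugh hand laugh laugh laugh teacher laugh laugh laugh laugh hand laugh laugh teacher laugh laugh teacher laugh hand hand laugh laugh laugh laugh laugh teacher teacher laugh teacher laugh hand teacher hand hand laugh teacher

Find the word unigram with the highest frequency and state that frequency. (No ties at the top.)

"laugh", 31 times

Unigram frequencies (highest first):
  laugh: 31
  teacher: 10
  hand: 8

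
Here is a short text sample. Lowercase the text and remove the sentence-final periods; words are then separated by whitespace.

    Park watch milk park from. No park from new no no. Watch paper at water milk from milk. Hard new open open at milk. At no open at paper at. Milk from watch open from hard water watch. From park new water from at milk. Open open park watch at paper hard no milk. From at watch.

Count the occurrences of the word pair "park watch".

Scanning the 56 overlapping bigram windows for "park watch":
  position 1–2: park watch
  position 48–49: park watch

2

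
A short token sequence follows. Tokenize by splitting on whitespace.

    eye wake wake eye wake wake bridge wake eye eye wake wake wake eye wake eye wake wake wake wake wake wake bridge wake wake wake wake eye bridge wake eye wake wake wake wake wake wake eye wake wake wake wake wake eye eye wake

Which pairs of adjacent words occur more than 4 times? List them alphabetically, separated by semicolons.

eye wake; wake eye; wake wake

Bigram counts meeting the condition (more than 4 times):
  eye wake: 8
  wake eye: 8
  wake wake: 21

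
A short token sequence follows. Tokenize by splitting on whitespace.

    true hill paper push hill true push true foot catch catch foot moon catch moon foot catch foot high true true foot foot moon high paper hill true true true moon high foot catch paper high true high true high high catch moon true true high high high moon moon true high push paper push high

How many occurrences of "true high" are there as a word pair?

4

Scanning the 55 overlapping bigram windows for "true high":
  position 37–38: true high
  position 39–40: true high
  position 45–46: true high
  position 51–52: true high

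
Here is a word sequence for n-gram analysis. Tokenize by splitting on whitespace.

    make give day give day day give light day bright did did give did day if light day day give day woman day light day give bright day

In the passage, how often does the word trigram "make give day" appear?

1

Scanning the 26 overlapping trigram windows for "make give day":
  position 1–3: make give day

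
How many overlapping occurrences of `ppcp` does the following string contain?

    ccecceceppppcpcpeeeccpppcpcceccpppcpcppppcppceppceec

4

Sliding a length-4 window over the 52 characters (49 positions):
  position 11–14: ppcp
  position 23–26: ppcp
  position 33–36: ppcp
  position 40–43: ppcp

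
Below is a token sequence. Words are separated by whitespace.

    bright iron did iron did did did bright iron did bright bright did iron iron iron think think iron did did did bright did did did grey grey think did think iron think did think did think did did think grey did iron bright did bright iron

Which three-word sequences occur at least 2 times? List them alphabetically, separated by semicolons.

Trigram counts meeting the condition (at least 2 times):
  bright iron did: 2
  did bright iron: 2
  did did bright: 2
  did did did: 3
  did think did: 2
  iron did did: 2
  think did think: 3

bright iron did; did bright iron; did did bright; did did did; did think did; iron did did; think did think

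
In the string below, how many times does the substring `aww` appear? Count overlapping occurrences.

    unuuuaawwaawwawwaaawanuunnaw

Sliding a length-3 window over the 28 characters (26 positions):
  position 7–9: aww
  position 11–13: aww
  position 14–16: aww

3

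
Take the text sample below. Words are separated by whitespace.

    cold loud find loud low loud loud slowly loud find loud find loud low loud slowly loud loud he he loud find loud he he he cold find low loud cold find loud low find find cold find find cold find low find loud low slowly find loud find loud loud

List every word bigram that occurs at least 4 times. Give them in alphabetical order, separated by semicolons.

Bigram counts meeting the condition (at least 4 times):
  cold find: 4
  find loud: 8
  loud find: 5
  loud low: 4

cold find; find loud; loud find; loud low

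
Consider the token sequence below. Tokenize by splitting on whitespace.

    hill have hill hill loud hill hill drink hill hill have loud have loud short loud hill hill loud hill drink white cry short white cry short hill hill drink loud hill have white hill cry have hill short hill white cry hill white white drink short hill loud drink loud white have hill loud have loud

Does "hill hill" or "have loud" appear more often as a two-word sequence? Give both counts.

"hill hill" (5 vs 3)

"hill hill": 5 occurrences
"have loud": 3 occurrences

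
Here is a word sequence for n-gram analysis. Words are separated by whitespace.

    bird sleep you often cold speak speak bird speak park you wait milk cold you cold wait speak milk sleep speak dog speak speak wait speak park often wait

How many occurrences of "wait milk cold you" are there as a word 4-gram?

1

Scanning the 26 overlapping 4-gram windows for "wait milk cold you":
  position 12–15: wait milk cold you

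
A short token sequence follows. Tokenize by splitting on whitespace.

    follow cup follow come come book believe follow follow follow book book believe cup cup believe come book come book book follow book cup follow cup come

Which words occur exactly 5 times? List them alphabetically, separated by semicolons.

come; cup

Unigram counts meeting the condition (exactly 5 times):
  come: 5
  cup: 5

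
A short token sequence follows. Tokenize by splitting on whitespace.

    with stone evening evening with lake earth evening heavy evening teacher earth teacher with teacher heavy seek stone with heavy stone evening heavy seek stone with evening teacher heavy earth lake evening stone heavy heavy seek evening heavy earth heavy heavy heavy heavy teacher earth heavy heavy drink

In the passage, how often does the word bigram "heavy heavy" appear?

Scanning the 47 overlapping bigram windows for "heavy heavy":
  position 34–35: heavy heavy
  position 40–41: heavy heavy
  position 41–42: heavy heavy
  position 42–43: heavy heavy
  position 46–47: heavy heavy

5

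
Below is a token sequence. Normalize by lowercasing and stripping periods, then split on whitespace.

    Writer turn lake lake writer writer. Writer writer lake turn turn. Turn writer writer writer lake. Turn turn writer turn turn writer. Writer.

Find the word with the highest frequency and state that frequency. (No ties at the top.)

Unigram frequencies (highest first):
  writer: 11
  turn: 8
  lake: 4

"writer", 11 times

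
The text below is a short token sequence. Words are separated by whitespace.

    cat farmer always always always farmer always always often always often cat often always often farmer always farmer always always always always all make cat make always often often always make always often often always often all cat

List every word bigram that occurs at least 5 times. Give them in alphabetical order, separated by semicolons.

Bigram counts meeting the condition (at least 5 times):
  always always: 6
  always often: 6

always always; always often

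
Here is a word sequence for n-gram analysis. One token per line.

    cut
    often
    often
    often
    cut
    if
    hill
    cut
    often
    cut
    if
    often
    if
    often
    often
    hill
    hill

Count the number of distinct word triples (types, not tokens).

17 tokens → 15 trigram windows in total.
Repeated trigrams (each contributes count−1 duplicates):
  often cut if: 2
1 duplicate windows → 15 − 1 = 14 distinct.

14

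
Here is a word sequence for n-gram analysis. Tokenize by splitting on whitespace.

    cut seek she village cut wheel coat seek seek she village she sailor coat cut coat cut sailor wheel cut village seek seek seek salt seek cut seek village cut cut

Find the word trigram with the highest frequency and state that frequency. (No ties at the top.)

Trigram frequencies (highest first):
  seek she village: 2
  cut seek she: 1
  she village cut: 1
  village cut wheel: 1
  cut wheel coat: 1
  wheel coat seek: 1
  … (22 more, each ≤ 1)

"seek she village", 2 times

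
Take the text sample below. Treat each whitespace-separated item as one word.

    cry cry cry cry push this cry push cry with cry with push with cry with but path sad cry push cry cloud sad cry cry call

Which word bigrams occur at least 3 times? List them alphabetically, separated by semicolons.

cry cry; cry push; cry with

Bigram counts meeting the condition (at least 3 times):
  cry cry: 4
  cry push: 3
  cry with: 3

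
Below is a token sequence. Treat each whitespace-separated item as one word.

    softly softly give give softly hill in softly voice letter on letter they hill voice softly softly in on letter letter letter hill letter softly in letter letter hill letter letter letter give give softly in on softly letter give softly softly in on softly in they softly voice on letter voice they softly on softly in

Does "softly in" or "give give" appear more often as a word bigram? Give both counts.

"softly in" (6 vs 2)

"softly in": 6 occurrences
"give give": 2 occurrences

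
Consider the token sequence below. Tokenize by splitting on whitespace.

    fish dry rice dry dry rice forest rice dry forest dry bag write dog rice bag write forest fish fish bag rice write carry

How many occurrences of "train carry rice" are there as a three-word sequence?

0

Scanning the 22 overlapping trigram windows for "train carry rice":
  (none found)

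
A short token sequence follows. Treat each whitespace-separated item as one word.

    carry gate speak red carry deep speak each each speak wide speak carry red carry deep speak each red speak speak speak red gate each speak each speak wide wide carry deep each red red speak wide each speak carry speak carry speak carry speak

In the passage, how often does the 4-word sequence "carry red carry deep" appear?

Scanning the 42 overlapping 4-gram windows for "carry red carry deep":
  position 13–16: carry red carry deep

1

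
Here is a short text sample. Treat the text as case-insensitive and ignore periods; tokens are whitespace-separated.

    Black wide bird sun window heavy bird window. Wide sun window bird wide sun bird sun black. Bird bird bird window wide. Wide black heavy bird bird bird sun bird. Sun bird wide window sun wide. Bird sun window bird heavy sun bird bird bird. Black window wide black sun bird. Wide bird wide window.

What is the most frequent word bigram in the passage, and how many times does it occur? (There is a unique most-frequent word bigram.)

Bigram frequencies (highest first):
  bird bird: 6
  bird sun: 5
  sun bird: 5
  bird wide: 4
  wide bird: 3
  sun window: 3
  … (20 more, each ≤ 3)

"bird bird", 6 times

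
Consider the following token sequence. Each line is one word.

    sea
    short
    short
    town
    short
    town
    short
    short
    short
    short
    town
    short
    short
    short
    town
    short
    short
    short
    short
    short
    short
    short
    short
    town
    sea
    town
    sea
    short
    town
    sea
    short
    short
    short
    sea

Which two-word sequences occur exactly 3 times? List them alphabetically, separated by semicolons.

Bigram counts meeting the condition (exactly 3 times):
  sea short: 3
  town sea: 3

sea short; town sea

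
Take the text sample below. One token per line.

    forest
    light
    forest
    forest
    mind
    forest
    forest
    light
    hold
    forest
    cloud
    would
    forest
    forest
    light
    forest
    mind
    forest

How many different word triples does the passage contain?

18 tokens → 16 trigram windows in total.
Repeated trigrams (each contributes count−1 duplicates):
  forest forest light: 2
  forest light forest: 2
  forest mind forest: 2
3 duplicate windows → 16 − 3 = 13 distinct.

13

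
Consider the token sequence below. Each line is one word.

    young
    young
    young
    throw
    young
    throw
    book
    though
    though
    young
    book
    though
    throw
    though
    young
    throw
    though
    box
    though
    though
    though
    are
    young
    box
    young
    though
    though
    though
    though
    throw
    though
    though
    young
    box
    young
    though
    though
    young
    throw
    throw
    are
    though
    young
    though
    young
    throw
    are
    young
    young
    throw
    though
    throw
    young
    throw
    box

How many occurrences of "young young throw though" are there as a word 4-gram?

Scanning the 52 overlapping 4-gram windows for "young young throw though":
  position 48–51: young young throw though

1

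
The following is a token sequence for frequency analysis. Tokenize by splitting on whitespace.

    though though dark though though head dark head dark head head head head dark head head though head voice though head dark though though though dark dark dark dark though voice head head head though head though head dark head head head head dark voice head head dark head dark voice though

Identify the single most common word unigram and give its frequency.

"head", 22 times

Unigram frequencies (highest first):
  head: 22
  though: 13
  dark: 13
  voice: 4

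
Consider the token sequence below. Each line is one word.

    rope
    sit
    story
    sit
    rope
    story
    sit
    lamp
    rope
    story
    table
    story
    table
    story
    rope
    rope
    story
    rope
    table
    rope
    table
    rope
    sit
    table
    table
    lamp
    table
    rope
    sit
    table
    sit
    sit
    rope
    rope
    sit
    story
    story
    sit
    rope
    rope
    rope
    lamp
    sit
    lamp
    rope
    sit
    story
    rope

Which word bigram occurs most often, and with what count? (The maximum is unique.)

Bigram frequencies (highest first):
  rope sit: 5
  rope rope: 4
  sit story: 3
  story sit: 3
  sit rope: 3
  rope story: 3
  … (16 more, each ≤ 3)

"rope sit", 5 times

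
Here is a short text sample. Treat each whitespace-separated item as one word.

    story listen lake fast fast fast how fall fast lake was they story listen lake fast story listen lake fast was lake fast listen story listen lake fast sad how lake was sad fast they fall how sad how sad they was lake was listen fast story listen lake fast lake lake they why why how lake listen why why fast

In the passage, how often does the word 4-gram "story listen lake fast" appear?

Scanning the 58 overlapping 4-gram windows for "story listen lake fast":
  position 1–4: story listen lake fast
  position 13–16: story listen lake fast
  position 17–20: story listen lake fast
  position 25–28: story listen lake fast
  position 47–50: story listen lake fast

5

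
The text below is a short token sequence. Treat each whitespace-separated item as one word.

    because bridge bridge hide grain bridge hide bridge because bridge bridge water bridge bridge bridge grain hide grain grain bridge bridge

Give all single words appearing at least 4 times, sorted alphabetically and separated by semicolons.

bridge; grain

Unigram counts meeting the condition (at least 4 times):
  bridge: 11
  grain: 4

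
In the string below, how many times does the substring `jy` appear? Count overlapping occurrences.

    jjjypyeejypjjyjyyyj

4

Sliding a length-2 window over the 19 characters (18 positions):
  position 3–4: jy
  position 9–10: jy
  position 13–14: jy
  position 15–16: jy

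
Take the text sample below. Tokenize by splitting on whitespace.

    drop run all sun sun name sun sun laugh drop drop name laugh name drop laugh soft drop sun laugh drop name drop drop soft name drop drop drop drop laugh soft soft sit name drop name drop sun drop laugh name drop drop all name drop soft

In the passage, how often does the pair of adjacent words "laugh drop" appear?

Scanning the 47 overlapping bigram windows for "laugh drop":
  position 9–10: laugh drop
  position 20–21: laugh drop

2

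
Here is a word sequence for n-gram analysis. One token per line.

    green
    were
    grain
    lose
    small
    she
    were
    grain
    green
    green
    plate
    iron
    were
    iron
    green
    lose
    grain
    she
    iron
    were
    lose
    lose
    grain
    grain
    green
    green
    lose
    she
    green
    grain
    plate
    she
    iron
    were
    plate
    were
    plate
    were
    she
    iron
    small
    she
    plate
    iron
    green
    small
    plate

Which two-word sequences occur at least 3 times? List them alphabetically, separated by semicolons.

iron were; she iron

Bigram counts meeting the condition (at least 3 times):
  iron were: 3
  she iron: 3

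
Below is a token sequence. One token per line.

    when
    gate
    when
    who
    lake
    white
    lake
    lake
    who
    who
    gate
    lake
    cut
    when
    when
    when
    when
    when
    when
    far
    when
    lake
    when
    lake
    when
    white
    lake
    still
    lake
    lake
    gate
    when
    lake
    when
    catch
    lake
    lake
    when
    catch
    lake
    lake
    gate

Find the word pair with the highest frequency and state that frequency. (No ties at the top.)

Bigram frequencies (highest first):
  when when: 5
  lake lake: 4
  lake when: 4
  when lake: 3
  gate when: 2
  white lake: 2
  … (18 more, each ≤ 2)

"when when", 5 times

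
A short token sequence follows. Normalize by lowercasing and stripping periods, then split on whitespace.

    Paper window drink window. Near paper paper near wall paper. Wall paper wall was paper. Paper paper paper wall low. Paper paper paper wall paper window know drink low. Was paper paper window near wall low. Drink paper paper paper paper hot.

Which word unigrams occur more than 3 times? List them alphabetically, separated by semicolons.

Unigram counts meeting the condition (more than 3 times):
  paper: 19
  wall: 6
  window: 4

paper; wall; window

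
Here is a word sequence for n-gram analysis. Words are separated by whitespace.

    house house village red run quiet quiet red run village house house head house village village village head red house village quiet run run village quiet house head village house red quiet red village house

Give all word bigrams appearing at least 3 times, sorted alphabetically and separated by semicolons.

house village; village house

Bigram counts meeting the condition (at least 3 times):
  house village: 3
  village house: 3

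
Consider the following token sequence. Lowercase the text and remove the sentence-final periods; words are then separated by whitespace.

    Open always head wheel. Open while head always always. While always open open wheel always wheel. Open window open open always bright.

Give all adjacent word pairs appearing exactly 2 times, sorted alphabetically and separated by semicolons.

open always; open open; wheel open

Bigram counts meeting the condition (exactly 2 times):
  open always: 2
  open open: 2
  wheel open: 2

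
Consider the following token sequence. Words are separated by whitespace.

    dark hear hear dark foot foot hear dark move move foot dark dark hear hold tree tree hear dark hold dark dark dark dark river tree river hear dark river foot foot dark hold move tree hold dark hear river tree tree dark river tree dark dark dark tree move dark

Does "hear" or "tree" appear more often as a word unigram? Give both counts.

"tree" (8 vs 7)

"hear": 7 occurrences
"tree": 8 occurrences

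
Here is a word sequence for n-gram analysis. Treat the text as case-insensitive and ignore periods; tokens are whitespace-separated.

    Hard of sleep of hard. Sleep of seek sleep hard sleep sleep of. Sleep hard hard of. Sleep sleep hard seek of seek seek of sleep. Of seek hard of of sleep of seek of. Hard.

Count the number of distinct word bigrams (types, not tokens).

36 tokens → 35 bigram windows in total.
Repeated bigrams (each contributes count−1 duplicates):
  of sleep: 5
  sleep of: 5
  of seek: 4
  hard of: 3
  seek of: 3
  sleep hard: 3
  hard sleep: 2
  of hard: 2
  … (1 more repeated)
20 duplicate windows → 35 − 20 = 15 distinct.

15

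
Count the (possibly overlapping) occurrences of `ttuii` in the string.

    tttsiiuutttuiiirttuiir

Sliding a length-5 window over the 22 characters (18 positions):
  position 10–14: ttuii
  position 17–21: ttuii

2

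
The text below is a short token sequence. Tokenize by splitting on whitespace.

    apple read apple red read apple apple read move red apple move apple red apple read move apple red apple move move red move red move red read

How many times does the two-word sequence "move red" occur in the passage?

4

Scanning the 27 overlapping bigram windows for "move red":
  position 9–10: move red
  position 22–23: move red
  position 24–25: move red
  position 26–27: move red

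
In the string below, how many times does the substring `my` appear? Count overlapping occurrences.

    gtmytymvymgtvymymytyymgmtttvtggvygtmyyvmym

5

Sliding a length-2 window over the 42 characters (41 positions):
  position 3–4: my
  position 15–16: my
  position 17–18: my
  position 36–37: my
  position 40–41: my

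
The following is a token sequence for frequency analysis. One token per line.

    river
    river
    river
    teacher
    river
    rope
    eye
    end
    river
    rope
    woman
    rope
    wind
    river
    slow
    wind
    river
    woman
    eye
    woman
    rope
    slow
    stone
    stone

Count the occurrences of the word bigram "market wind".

Scanning the 23 overlapping bigram windows for "market wind":
  (none found)

0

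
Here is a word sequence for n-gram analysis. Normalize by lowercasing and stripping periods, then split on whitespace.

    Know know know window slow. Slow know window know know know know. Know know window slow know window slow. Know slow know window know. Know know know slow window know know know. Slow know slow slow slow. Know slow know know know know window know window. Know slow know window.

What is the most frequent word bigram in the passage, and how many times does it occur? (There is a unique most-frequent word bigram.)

Bigram frequencies (highest first):
  know know: 15
  know window: 8
  slow know: 8
  know slow: 6
  window know: 5
  window slow: 3
  … (2 more, each ≤ 3)

"know know", 15 times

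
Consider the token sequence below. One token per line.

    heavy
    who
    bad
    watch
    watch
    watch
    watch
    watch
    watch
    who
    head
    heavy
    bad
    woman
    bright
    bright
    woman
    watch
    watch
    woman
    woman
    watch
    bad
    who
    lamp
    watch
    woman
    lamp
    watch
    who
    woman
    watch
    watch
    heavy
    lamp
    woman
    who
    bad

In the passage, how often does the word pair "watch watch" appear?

Scanning the 37 overlapping bigram windows for "watch watch":
  position 4–5: watch watch
  position 5–6: watch watch
  position 6–7: watch watch
  position 7–8: watch watch
  position 8–9: watch watch
  position 18–19: watch watch
  position 32–33: watch watch

7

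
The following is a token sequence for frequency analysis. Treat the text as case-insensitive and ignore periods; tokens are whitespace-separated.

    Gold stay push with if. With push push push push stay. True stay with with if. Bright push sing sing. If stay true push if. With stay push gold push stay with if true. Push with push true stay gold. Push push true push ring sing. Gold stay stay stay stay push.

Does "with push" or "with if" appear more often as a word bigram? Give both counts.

"with if" (3 vs 2)

"with push": 2 occurrences
"with if": 3 occurrences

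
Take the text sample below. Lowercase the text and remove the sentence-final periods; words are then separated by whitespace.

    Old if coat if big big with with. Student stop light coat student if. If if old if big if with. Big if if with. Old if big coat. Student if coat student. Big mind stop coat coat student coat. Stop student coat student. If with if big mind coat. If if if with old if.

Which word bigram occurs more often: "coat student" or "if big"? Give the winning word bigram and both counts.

"coat student": 5 occurrences
"if big": 4 occurrences

"coat student" (5 vs 4)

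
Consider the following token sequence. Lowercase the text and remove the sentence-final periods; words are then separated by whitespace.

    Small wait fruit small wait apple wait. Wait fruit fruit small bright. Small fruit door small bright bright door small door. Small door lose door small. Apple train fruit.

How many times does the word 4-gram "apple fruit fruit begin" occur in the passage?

0

Scanning the 26 overlapping 4-gram windows for "apple fruit fruit begin":
  (none found)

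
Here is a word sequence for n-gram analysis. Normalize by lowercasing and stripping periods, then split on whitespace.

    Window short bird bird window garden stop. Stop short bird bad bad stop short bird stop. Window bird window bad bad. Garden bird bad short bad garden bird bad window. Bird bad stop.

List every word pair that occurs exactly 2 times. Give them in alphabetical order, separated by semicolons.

bad bad; bad garden; bad stop; bird window; garden bird; stop short; window bird

Bigram counts meeting the condition (exactly 2 times):
  bad bad: 2
  bad garden: 2
  bad stop: 2
  bird window: 2
  garden bird: 2
  stop short: 2
  window bird: 2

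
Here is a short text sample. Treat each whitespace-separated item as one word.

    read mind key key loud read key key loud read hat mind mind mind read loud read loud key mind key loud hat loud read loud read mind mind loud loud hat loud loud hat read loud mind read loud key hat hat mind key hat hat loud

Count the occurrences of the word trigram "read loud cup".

0

Scanning the 46 overlapping trigram windows for "read loud cup":
  (none found)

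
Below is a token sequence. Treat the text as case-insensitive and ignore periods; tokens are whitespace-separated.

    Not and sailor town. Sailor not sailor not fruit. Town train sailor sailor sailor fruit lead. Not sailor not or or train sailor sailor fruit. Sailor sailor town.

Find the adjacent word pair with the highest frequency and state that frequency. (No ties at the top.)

Bigram frequencies (highest first):
  sailor sailor: 4
  sailor not: 3
  sailor town: 2
  not sailor: 2
  train sailor: 2
  sailor fruit: 2
  … (12 more, each ≤ 1)

"sailor sailor", 4 times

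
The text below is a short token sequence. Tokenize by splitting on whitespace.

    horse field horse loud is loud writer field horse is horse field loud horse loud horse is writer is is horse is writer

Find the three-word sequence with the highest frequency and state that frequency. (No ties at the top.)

"horse is writer", 2 times

Trigram frequencies (highest first):
  horse is writer: 2
  horse field horse: 1
  field horse loud: 1
  horse loud is: 1
  loud is loud: 1
  is loud writer: 1
  … (14 more, each ≤ 1)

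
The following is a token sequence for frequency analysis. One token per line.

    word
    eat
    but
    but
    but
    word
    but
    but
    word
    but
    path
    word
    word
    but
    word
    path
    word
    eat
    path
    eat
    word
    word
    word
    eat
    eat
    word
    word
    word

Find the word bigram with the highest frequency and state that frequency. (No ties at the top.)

"word word", 5 times

Bigram frequencies (highest first):
  word word: 5
  word eat: 3
  but but: 3
  but word: 3
  word but: 3
  path word: 2
  … (7 more, each ≤ 2)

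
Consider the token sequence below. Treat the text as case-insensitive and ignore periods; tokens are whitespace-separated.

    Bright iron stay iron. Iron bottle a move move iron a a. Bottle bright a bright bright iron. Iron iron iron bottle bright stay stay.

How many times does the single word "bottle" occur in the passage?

Scanning the 25 tokens for "bottle":
  position 6: bottle
  position 13: bottle
  position 22: bottle

3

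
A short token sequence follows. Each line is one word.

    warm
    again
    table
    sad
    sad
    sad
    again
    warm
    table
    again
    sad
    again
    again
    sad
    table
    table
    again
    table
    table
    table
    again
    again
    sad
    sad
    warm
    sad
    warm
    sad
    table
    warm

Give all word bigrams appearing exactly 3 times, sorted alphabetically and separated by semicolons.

again sad; sad sad; table again; table table

Bigram counts meeting the condition (exactly 3 times):
  again sad: 3
  sad sad: 3
  table again: 3
  table table: 3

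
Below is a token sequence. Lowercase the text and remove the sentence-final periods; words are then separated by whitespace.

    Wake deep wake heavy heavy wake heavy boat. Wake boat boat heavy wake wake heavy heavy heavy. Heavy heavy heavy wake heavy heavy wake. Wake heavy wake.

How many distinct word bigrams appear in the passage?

11

27 tokens → 26 bigram windows in total.
Repeated bigrams (each contributes count−1 duplicates):
  heavy heavy: 7
  heavy wake: 5
  wake heavy: 5
  wake wake: 2
15 duplicate windows → 26 − 15 = 11 distinct.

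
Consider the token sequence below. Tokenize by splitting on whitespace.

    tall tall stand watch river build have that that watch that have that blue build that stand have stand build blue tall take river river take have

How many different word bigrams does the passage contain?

25

27 tokens → 26 bigram windows in total.
Repeated bigrams (each contributes count−1 duplicates):
  have that: 2
1 duplicate windows → 26 − 1 = 25 distinct.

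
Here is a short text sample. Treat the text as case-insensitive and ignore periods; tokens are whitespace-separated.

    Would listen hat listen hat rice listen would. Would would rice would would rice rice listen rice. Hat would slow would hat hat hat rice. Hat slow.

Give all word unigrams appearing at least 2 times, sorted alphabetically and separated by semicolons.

hat; listen; rice; slow; would

Unigram counts meeting the condition (at least 2 times):
  hat: 7
  listen: 4
  rice: 6
  slow: 2
  would: 8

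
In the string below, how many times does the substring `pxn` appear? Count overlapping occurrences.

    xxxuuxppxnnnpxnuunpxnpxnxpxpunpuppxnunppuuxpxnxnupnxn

6

Sliding a length-3 window over the 53 characters (51 positions):
  position 8–10: pxn
  position 13–15: pxn
  position 19–21: pxn
  position 22–24: pxn
  position 34–36: pxn
  position 44–46: pxn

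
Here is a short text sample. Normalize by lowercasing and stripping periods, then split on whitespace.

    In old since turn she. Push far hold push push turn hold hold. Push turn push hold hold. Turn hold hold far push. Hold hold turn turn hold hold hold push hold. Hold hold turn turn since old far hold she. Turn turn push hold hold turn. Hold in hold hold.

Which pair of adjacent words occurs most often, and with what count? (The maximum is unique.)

Bigram frequencies (highest first):
  hold hold: 10
  turn hold: 4
  push hold: 4
  hold turn: 4
  hold push: 3
  turn turn: 3
  … (19 more, each ≤ 2)

"hold hold", 10 times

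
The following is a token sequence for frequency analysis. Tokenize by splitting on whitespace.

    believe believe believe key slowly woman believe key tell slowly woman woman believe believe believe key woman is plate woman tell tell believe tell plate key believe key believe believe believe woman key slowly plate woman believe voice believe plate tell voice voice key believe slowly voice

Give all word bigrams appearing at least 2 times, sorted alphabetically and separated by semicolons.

Bigram counts meeting the condition (at least 2 times):
  believe believe: 6
  believe key: 4
  key believe: 3
  key slowly: 2
  plate woman: 2
  slowly woman: 2
  woman believe: 3

believe believe; believe key; key believe; key slowly; plate woman; slowly woman; woman believe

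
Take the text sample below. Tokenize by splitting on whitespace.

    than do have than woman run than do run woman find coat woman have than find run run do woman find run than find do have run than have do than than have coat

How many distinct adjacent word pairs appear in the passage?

24

34 tokens → 33 bigram windows in total.
Repeated bigrams (each contributes count−1 duplicates):
  run than: 3
  do have: 2
  find run: 2
  have than: 2
  than do: 2
  than find: 2
  than have: 2
  woman find: 2
9 duplicate windows → 33 − 9 = 24 distinct.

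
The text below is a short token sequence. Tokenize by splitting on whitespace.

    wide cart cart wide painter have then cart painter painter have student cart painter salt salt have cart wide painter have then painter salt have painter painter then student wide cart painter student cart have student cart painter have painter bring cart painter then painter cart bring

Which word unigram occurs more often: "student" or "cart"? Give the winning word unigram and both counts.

"student": 4 occurrences
"cart": 10 occurrences

"cart" (10 vs 4)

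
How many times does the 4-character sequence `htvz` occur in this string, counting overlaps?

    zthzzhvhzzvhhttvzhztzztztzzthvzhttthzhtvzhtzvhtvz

Sliding a length-4 window over the 49 characters (46 positions):
  position 38–41: htvz
  position 46–49: htvz

2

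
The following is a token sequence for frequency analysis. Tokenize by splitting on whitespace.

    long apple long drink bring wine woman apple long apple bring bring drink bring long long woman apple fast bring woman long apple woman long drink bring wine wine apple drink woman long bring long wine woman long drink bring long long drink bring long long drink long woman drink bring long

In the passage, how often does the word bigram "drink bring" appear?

6

Scanning the 51 overlapping bigram windows for "drink bring":
  position 4–5: drink bring
  position 13–14: drink bring
  position 26–27: drink bring
  position 39–40: drink bring
  position 43–44: drink bring
  position 50–51: drink bring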